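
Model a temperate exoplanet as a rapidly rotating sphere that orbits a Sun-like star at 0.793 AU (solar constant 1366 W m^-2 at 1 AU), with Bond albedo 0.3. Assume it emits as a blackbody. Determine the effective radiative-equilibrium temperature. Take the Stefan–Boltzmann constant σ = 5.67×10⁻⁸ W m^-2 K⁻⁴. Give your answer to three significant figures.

Flux at the orbit: S = 1366/(0.793)² = 2172 W m^-2.
Absorbed flux (global mean): S(1−α)/4 = 2172·0.7/4 = 380.1 W m^-2.
Balancing against σT⁴: T = (380.1/5.67×10⁻⁸)^(1/4) = 286.1 K.

286 kelvin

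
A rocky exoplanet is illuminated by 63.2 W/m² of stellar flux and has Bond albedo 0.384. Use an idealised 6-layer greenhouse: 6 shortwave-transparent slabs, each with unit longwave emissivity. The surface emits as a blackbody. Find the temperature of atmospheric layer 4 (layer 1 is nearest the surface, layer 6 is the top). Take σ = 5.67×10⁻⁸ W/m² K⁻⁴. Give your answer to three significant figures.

The effective emission temperature is T_e = [S(1−α)/(4σ)]^¼ = 114.5 K.
In the N-layer model, layer k (counted from the surface) has T_k = (N+1−k)^(1/4)·T_e.
T_4 = (3)^(1/4)·114.5 = 150.6 K.

151 K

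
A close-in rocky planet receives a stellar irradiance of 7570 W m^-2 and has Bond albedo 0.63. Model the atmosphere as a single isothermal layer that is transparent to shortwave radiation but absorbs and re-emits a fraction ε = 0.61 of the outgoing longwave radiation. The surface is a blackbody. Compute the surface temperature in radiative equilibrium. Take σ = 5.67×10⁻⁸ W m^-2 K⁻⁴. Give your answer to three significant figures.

At the top of the atmosphere, σT_e⁴ = S(1−α)/4 = 700.2 W m^-2, giving T_e = 333.4 K.
For a single slab of emissivity ε, T_s⁴ = 2T_e⁴/(2−ε); thus T_s = 333.4·(1.439)^(1/4) = 365.1 K.

365 K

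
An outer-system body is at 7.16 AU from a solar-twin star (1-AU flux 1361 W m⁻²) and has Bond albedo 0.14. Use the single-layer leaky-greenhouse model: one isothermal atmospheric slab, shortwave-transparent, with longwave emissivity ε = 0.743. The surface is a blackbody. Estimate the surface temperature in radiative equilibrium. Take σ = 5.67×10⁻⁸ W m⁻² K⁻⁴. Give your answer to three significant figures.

112 K

Irradiance scales as 1/d², so S = 1361 W m⁻² × (1/7.16)² = 26.55 W m⁻².
At the top of the atmosphere, σT_e⁴ = S(1−α)/4 = 5.708 W m⁻², giving T_e = 100.2 K.
For a single slab of emissivity ε, T_s⁴ = 2T_e⁴/(2−ε); thus T_s = 100.2·(1.591)^(1/4) = 112.5 K.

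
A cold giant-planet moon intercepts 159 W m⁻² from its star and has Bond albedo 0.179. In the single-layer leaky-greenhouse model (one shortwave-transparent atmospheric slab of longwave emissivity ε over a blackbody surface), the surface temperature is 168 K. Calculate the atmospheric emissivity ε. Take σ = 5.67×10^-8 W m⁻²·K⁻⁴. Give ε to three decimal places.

First, T_e = [159.0·(1−0.179)/(4σ)]^(1/4) = 154.9 K.
T_s⁴ = T_e⁴·2/(2−ε) → ε = 2 − 2(T_e/T_s)⁴ = 2 − 2·(154.9/168)⁴ = 0.5549.

0.555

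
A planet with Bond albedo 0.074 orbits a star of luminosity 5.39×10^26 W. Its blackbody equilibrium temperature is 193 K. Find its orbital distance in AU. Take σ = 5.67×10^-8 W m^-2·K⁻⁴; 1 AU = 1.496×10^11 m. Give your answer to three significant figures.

2.37 AU

Energy balance gives S = 4σT⁴/(1−α) = 339.8 W m^-2.
From L = 4πd²S, d = √(5.39×10^26/(4π·339.8)) = 3.553×10^11 m = 2.375 AU.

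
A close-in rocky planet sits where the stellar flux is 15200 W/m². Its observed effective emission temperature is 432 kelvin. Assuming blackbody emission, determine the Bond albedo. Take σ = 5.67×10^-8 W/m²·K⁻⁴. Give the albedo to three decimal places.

0.480

From σT⁴ = S(1−α)/4 we invert for α: 1−α = 4σT⁴/S.
4σT⁴ = 4·5.67×10⁻⁸·(432)⁴ = 7899 W/m².
Hence α = 1 − 7899/15200 = 0.4803.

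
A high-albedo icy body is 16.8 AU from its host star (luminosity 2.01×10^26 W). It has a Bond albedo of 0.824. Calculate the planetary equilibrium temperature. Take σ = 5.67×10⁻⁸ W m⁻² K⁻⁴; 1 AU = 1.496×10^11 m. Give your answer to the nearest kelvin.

Orbital distance: d = 16.8 AU = 2.513×10^12 m.
Flux at the orbit: S = L/(4πd²) = 2.01×10^26/(4π·(2.51×10^12)²) = 2.532 W m⁻².
Absorbed flux (global mean): S(1−α)/4 = 2.532·0.176/4 = 0.1114 W m⁻².
Set σT⁴ = 0.1114 → T = (0.1114/σ)^(1/4) = 37.44 K.

37 K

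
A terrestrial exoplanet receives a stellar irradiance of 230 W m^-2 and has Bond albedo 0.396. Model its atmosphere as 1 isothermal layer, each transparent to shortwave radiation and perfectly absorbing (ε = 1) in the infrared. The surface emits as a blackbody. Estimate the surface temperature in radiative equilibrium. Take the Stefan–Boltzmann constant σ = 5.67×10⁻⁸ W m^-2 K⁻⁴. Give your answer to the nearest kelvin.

187 K

OLR = S(1−α)/4 = 34.73 W m^-2; the top layer radiates at T_e = 157.3 K.
For an N-layer opaque stack, T_s⁴ = (N+1)T_e⁴, hence T_s = (2)^(1/4)×157.3 K = 187.1 K.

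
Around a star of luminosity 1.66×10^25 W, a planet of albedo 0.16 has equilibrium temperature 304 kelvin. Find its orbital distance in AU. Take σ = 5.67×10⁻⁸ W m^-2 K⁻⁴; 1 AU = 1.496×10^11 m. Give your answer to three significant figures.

The flux needed for this T is 4σT⁴/(1−0.16) = 2306 W m^-2.
Then d = [L/(4πS)]^(1/2) = 2.393×10^10 m, i.e. 0.1600 AU.

0.160 AU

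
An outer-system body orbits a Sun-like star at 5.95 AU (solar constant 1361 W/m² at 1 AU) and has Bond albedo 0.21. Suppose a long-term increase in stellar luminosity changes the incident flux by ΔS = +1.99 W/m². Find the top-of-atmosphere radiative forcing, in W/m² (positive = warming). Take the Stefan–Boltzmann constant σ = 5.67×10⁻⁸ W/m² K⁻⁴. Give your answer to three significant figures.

Flux at the orbit: S = 1361/(5.95)² = 38.44 W/m².
Only a fraction (1−α) is absorbed and it's spread over 4πR², so ΔF = (1−α)ΔS/4 = 0.3930 W/m².

0.393 W/m²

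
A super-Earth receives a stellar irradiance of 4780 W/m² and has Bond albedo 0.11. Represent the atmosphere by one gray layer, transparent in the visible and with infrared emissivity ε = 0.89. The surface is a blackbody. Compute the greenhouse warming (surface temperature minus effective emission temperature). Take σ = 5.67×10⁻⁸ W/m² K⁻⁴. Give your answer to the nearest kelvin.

59 K

Effective emission temperature (TOA balance): σT_e⁴ = S(1−α)/4 = 1064 W/m² → T_e = 370.1 K.
For a single slab of emissivity ε, T_s⁴ = 2T_e⁴/(2−ε); thus T_s = 370.1·(1.802)^(1/4) = 428.8 K.
The atmosphere warms the surface by 58.69 K.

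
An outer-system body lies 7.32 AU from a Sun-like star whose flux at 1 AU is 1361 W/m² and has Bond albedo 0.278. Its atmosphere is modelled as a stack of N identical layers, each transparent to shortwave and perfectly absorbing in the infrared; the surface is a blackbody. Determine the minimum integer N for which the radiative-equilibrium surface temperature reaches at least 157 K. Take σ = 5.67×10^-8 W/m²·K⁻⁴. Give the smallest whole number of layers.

7

Flux at the orbit: S = 1361/(7.32)² = 25.40 W/m².
Top-of-atmosphere balance: σT_e⁴ = S(1−α)/4 = 4.585 W/m² → T_e = 94.83 K.
Need (N+1)T_e⁴ ≥ T_s⁴, i.e. N+1 ≥ (157/94.83)⁴ = 7.514.
The minimum whole number is N = 7.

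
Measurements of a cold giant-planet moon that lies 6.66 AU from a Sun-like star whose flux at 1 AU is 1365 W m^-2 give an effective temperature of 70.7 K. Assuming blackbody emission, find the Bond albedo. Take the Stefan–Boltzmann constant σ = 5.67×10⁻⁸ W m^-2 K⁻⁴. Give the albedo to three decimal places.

By the inverse-square law, S = 1365/6.66² = 30.77 W m^-2.
Rearranging the radiative balance, α = 1 − 4σT⁴/S.
4σT⁴ = 4·5.67×10⁻⁸·(70.7)⁴ = 5.667 W m^-2.
Hence α = 1 − 5.667/30.77 = 0.8159.

0.816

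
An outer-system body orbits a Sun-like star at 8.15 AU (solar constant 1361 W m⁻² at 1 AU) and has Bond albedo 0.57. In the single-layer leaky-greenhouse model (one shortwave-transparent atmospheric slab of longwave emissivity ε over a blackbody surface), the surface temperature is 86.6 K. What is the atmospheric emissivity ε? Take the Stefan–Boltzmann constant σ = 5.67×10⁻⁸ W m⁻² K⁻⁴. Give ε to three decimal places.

Flux at the orbit: S = 1361/(8.15)² = 20.49 W m⁻².
First, T_e = [20.49·(1−0.57)/(4σ)]^(1/4) = 78.95 K.
Since (2−ε)/2 = (T_e/T_s)⁴ = 0.6907, ε = 0.6186.

0.619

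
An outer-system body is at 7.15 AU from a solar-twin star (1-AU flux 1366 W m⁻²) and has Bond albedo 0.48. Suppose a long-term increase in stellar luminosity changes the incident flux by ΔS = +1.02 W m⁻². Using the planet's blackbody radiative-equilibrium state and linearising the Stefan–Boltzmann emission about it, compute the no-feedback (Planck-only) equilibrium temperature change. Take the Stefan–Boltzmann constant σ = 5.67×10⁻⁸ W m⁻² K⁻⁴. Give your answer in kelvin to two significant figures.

By the inverse-square law, S = 1366/7.15² = 26.72 W m⁻².
The baseline emission temperature is T_e = 88.47 K.
Only a fraction (1−α) is absorbed and it's spread over 4πR², so ΔF = (1−α)ΔS/4 = 0.1326 W m⁻².
Linearising σT⁴ gives d(σT⁴)/dT = 4σT_e³ = 0.1571 W m⁻² per K.
ΔT₀ = ΔF/λ_P = 0.1326/0.1571 = 0.844 K.

0.84 K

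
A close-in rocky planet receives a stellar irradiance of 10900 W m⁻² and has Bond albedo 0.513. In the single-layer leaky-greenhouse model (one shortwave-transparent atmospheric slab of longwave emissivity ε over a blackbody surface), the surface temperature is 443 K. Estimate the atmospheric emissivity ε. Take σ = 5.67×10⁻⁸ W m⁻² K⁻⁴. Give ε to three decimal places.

0.785

Effective temperature: T_e = [S(1−α)/(4σ)]^(1/4) = 391.1 K.
Since (2−ε)/2 = (T_e/T_s)⁴ = 0.6077, ε = 0.7846.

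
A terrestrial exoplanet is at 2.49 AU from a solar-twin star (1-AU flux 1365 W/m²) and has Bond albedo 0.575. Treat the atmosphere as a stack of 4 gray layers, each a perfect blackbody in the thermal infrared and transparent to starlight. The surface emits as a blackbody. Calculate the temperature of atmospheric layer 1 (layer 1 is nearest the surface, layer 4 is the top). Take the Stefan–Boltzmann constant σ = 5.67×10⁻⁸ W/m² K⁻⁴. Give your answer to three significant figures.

202 K

Irradiance scales as 1/d², so S = 1365 W/m² × (1/2.49)² = 220.2 W/m².
OLR = S(1−α)/4 = 23.39 W/m²; the top layer radiates at T_e = 142.5 K.
Each opaque layer satisfies 2T_j⁴ = T_{j−1}⁴ + T_{j+1}⁴, giving T_k⁴ = (N+1−k)T_e⁴.
T_1 = (4)^(1/4)·142.5 = 201.6 K.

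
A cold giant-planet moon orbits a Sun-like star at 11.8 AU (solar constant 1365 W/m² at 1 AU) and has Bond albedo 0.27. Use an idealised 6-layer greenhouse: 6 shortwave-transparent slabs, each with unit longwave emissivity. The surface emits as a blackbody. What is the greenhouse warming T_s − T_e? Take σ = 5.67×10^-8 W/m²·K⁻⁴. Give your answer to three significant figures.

47.0 K

By the inverse-square law, S = 1365/11.8² = 9.803 W/m².
Top-of-atmosphere balance: σT_e⁴ = S(1−α)/4 = 1.789 W/m² → T_e = 74.95 K.
Surface: T_s = (7)^¼·T_e = 121.9 K.
Warming: T_s − T_e = 46.96 K.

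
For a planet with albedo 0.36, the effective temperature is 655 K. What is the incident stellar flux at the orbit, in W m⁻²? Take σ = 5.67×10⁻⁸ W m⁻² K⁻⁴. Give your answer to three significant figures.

65200 W m⁻²

Invert the energy balance for S: S = 4σT⁴/(1−α).
σT⁴ = 5.67×10⁻⁸·(655)⁴ = 10440 W m⁻².
So S = 4×10440/(1−0.36) = 65230 W m⁻².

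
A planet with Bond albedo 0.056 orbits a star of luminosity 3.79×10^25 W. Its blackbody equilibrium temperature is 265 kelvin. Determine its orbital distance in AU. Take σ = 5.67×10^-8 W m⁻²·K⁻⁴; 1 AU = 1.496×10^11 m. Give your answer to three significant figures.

The flux needed for this T is 4σT⁴/(1−0.056) = 1185 W m⁻².
From L = 4πd²S, d = √(3.79×10^25/(4π·1185)) = 5.045×10^10 m = 0.3373 AU.

0.337 AU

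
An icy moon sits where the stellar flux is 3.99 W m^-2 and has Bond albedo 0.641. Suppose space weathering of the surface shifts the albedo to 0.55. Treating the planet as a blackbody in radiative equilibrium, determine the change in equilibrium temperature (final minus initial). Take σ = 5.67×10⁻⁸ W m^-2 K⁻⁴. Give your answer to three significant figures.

2.91 kelvin

Before: T₁ = [3.990·0.359/(4σ)]^(1/4) = 50.13 K.
With α = 0.55, T₂ = 53.04 K.
ΔT = T₂ − T₁ = 2.913 K.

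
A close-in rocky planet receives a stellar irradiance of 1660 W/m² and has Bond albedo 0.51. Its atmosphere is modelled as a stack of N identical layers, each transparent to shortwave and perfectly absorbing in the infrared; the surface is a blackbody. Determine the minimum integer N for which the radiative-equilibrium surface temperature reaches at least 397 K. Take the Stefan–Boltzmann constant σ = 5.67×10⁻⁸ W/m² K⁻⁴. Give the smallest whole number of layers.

6

Top-of-atmosphere balance: σT_e⁴ = S(1−α)/4 = 203.3 W/m² → T_e = 244.7 K.
T_s = (N+1)^(1/4)·T_e ≥ 397 K requires N+1 ≥ (T_s/T_e)⁴ = (397/244.7)⁴ = 6.926.
So N ≥ 5.926; the smallest integer is N = 6.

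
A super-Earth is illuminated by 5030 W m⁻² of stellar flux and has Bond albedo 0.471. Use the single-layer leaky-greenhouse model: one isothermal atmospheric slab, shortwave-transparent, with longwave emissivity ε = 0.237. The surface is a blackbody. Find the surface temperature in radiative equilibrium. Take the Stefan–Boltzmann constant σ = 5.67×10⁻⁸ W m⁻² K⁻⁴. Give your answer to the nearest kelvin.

340 K

The planet radiates to space at T_e = [S(1−α)/(4σ)]^(1/4) = 329.1 K.
The surface balance (absorbed SW + ε·downward IR = σT_s⁴) with T_a⁴ = T_s⁴/2 reduces to T_s = T_e·[2/(2−ε)]^¼ = 339.7 K.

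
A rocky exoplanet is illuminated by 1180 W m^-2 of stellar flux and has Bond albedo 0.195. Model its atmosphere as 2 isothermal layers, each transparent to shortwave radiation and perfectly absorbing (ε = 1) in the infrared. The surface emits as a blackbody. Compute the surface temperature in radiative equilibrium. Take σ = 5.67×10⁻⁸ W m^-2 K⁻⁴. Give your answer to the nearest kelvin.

335 K

The effective emission temperature is T_e = [S(1−α)/(4σ)]^¼ = 254.4 K.
Layer-by-layer balance gives σT_s⁴ = (N+1)σT_e⁴, so T_s = 3^¼·254.4 = 334.8 K.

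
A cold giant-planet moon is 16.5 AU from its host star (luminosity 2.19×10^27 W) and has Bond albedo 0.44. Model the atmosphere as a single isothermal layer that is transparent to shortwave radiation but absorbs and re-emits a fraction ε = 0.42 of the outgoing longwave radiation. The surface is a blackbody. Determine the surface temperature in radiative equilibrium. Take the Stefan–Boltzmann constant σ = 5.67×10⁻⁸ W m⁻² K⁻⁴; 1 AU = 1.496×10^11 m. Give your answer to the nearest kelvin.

97 K

Orbital distance: d = 16.5 AU = 2.468×10^12 m.
Spreading L over a sphere of radius d: S = 2.19×10^27/(4π·2.47×10^12²) = 28.60 W m⁻².
Effective emission temperature (TOA balance): σT_e⁴ = S(1−α)/4 = 4.004 W m⁻² → T_e = 91.67 K.
For a single slab of emissivity ε, T_s⁴ = 2T_e⁴/(2−ε); thus T_s = 91.67·(1.266)^(1/4) = 97.24 K.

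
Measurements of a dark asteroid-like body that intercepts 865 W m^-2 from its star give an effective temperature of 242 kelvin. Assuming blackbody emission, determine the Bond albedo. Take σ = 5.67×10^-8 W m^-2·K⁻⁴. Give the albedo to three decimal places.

0.101

From σT⁴ = S(1−α)/4 we invert for α: 1−α = 4σT⁴/S.
4σT⁴ = 4·5.67×10⁻⁸·(242)⁴ = 777.9 W m^-2.
1−α = 777.9/865.0 = 0.8993, so α = 0.1007.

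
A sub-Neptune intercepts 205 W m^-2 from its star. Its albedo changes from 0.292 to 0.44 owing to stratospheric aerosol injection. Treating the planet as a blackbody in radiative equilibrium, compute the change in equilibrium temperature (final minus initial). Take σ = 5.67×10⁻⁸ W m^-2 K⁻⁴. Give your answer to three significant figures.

-9.06 K

Initial: T₁ = [S(1−0.292)/(4σ)]^(1/4) = 159.1 K.
With α = 0.44, T₂ = 150.0 K.
ΔT = T₂ − T₁ = -9.057 K.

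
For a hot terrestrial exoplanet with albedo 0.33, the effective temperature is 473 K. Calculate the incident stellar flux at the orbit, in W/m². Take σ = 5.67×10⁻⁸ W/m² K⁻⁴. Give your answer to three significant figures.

From S(1−α)/4 = σT⁴: S = 4σT⁴/(1−α).
The emitted flux is σT⁴ = 2838 W/m².
So S = 4×2838/(1−0.33) = 16940 W/m².

16900 W/m²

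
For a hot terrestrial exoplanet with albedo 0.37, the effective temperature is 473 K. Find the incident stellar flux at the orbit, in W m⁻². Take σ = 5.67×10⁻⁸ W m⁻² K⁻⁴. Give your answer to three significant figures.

From S(1−α)/4 = σT⁴: S = 4σT⁴/(1−α).
σT⁴ = 5.67×10⁻⁸·(473)⁴ = 2838 W m⁻².
S = 4·2838/0.63 = 18020 W m⁻².

18000 W m⁻²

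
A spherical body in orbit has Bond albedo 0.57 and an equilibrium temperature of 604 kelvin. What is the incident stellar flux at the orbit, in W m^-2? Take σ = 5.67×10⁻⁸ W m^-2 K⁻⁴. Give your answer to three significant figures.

From S(1−α)/4 = σT⁴: S = 4σT⁴/(1−α).
The emitted flux is σT⁴ = 7546 W m^-2.
S = 4·7546/0.43 = 70200 W m^-2.

70200 W m^-2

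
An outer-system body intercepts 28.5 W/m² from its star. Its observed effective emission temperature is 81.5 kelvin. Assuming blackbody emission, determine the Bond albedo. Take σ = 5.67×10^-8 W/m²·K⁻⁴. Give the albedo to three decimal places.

0.649

Energy balance: S(1−α)/4 = σT⁴, so 1−α = 4σT⁴/S.
4σT⁴ = 4·5.67×10⁻⁸·(81.5)⁴ = 10.01 W/m².
1−α = 10.01/28.50 = 0.3511, so α = 0.6489.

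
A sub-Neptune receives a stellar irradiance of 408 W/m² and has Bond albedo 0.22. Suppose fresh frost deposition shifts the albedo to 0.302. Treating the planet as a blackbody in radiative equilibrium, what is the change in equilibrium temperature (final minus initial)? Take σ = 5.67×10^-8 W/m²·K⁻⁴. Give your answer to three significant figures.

-5.30 K

Initial: T₁ = [S(1−0.22)/(4σ)]^(1/4) = 193.5 K.
After:  T₂ = [408.0·0.698/(4σ)]^(1/4) = 188.2 K.
Change: 188.2 − 193.5 = -5.301 K.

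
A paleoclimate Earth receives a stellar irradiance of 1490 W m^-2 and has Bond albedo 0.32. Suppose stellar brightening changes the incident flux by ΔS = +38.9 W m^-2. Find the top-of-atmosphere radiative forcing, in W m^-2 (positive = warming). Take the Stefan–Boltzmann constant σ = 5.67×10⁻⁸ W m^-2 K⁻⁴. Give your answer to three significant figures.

ΔF = Δ[S(1−α)]/4 = (1−0.32)·+38.9/4 = 6.613 W m^-2.

6.61 W m^-2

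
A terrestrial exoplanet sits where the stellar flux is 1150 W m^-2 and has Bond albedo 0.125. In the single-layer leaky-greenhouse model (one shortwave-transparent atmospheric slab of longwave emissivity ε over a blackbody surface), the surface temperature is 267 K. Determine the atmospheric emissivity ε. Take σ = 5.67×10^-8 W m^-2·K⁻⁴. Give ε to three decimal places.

TOA balance gives T_e = 258.1 K.
T_s⁴ = T_e⁴·2/(2−ε) → ε = 2 − 2(T_e/T_s)⁴ = 2 − 2·(258.1/267)⁴ = 0.2540.

0.254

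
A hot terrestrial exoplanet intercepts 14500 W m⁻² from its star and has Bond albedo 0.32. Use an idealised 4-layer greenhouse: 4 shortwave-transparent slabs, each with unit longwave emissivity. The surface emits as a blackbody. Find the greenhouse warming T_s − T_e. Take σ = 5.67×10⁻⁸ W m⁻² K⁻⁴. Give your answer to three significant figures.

Top-of-atmosphere balance: σT_e⁴ = S(1−α)/4 = 2465 W m⁻² → T_e = 456.6 K.
Surface: T_s = (5)^¼·T_e = 682.8 K.
Warming: T_s − T_e = 226.2 K.

226 K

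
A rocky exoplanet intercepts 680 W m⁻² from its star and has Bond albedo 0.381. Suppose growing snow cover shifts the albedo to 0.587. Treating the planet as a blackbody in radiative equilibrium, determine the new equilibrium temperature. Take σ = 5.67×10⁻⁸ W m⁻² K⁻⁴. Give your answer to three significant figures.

188 K

With the new albedo, S(1−α₂)/4 = 70.21 W m⁻², so T₂ = 187.6 K.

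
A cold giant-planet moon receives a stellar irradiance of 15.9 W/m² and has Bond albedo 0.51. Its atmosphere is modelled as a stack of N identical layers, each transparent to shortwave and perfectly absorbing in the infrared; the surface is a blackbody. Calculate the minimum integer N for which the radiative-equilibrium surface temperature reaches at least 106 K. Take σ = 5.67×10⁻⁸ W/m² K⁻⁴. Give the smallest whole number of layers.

3

The effective emission temperature is T_e = [S(1−α)/(4σ)]^¼ = 76.56 K.
T_s = (N+1)^(1/4)·T_e ≥ 106 K requires N+1 ≥ (T_s/T_e)⁴ = (106/76.56)⁴ = 3.675.
So N ≥ 2.675; the smallest integer is N = 3.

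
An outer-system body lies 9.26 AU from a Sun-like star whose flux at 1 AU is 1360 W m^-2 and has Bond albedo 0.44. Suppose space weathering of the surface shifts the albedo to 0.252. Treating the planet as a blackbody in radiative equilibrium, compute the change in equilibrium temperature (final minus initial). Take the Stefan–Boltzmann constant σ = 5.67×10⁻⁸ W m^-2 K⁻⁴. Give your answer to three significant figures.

5.94 K

Irradiance scales as 1/d², so S = 1360 W m^-2 × (1/9.26)² = 15.86 W m^-2.
Before: T₁ = [15.86·0.56/(4σ)]^(1/4) = 79.11 K.
After:  T₂ = [15.86·0.748/(4σ)]^(1/4) = 85.04 K.
Change: 85.04 − 79.11 = 5.937 K.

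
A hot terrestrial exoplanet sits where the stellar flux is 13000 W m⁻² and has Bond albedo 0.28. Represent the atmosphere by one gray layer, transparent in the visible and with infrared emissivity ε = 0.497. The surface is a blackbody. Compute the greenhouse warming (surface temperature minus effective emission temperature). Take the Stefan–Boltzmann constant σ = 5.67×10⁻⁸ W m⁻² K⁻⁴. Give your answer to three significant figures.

33.4 K

At the top of the atmosphere, σT_e⁴ = S(1−α)/4 = 2340 W m⁻², giving T_e = 450.7 K.
Surface balance with a leaky layer gives σT_s⁴ = σT_e⁴·2/(2−ε), so T_s = T_e·[2/(2−0.497)]^(1/4) = 484.1 K.
The atmosphere warms the surface by 33.37 K.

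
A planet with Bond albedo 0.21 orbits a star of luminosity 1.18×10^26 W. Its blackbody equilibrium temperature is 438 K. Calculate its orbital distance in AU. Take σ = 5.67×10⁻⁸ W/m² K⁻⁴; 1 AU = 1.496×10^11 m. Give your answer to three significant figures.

0.199 AU

The flux needed for this T is 4σT⁴/(1−0.21) = 10570 W/m².
S = L/(4πd²) → d = √(L/4πS) = √(1.18×10^26/(4π·10570)) = 2.981×10^10 m = 0.1993 AU.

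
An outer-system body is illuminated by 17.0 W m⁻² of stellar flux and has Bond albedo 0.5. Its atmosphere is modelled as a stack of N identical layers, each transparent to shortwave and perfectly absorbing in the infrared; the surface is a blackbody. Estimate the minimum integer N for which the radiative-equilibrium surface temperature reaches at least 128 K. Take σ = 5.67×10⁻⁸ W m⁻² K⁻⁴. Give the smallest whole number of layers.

7

OLR = S(1−α)/4 = 2.125 W m⁻²; the top layer radiates at T_e = 78.24 K.
Since T_s⁴ = (N+1)T_e⁴, we need N ≥ (T_s/T_e)⁴ − 1 = 6.162.
The minimum whole number is N = 7.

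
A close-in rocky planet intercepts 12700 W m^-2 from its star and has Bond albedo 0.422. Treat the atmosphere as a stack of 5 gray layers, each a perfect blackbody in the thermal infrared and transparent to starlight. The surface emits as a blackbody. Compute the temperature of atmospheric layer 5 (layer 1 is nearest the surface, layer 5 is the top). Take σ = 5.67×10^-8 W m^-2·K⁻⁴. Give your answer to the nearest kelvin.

Top-of-atmosphere balance: σT_e⁴ = S(1−α)/4 = 1835 W m^-2 → T_e = 424.2 K.
In the N-layer model, layer k (counted from the surface) has T_k = (N+1−k)^(1/4)·T_e.
T_5 = (1)^(1/4)·424.2 = 424.2 K.

424 K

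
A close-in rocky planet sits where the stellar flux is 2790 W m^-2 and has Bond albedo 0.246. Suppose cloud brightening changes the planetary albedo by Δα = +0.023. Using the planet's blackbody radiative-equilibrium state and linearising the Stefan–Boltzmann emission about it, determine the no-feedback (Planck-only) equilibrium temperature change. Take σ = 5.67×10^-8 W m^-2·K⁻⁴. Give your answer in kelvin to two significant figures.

-2.4 kelvin

Unperturbed T_e = [2790·(1−0.246)/(4σ)]^¼ = 310.3 K.
TOA radiative forcing: ΔF = −S·Δα/4 = −2790·(+0.023)/4 = -16.04 W m^-2.
Linearising σT⁴ gives d(σT⁴)/dT = 4σT_e³ = 6.779 W m^-2 per K.
ΔT₀ = ΔF/λ_P = -16.04/6.779 = -2.37 K.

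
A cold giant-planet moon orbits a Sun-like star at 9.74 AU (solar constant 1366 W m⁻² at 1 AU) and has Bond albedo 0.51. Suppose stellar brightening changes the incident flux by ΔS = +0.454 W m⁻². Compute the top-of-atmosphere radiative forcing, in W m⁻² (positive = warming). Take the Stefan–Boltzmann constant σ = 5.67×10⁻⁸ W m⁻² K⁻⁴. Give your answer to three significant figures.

0.0556 W m⁻²

Irradiance scales as 1/d², so S = 1366 W m⁻² × (1/9.74)² = 14.40 W m⁻².
ΔF = Δ[S(1−α)]/4 = (1−0.51)·+0.454/4 = 0.05561 W m⁻².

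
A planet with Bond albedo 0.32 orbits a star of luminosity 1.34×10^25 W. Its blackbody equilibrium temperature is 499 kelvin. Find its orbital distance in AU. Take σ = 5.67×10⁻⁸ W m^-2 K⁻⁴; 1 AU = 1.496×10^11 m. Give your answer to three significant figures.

Energy balance gives S = 4σT⁴/(1−α) = 20680 W m^-2.
Then d = [L/(4πS)]^(1/2) = 7.181×10^9 m, i.e. 0.04800 AU.

0.0480 AU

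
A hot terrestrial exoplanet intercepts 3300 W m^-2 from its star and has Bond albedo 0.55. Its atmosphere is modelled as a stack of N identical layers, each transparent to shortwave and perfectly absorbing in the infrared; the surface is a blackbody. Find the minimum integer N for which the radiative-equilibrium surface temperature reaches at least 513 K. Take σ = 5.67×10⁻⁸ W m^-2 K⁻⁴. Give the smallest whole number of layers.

The effective emission temperature is T_e = [S(1−α)/(4σ)]^¼ = 284.5 K.
Need (N+1)T_e⁴ ≥ T_s⁴, i.e. N+1 ≥ (513/284.5)⁴ = 10.578.
Rounding up, N = 10.

10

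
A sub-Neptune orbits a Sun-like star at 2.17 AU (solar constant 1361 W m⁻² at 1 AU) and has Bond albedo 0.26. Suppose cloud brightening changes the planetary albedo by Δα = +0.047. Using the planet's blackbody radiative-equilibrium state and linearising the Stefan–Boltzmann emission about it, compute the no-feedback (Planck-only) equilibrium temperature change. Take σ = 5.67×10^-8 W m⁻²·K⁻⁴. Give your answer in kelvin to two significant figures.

Flux at the orbit: S = 1361/(2.17)² = 289.0 W m⁻².
Unperturbed T_e = [289.0·(1−0.26)/(4σ)]^¼ = 175.2 K.
The change in absorbed flux is Δ[S(1−α)/4] = −SΔα/4 = -3.396 W m⁻².
The Planck feedback parameter is 4σT_e³ = 1.221 W m⁻²/K.
So ΔT₀ = -3.396/1.221 = -2.78 K.

-2.8 K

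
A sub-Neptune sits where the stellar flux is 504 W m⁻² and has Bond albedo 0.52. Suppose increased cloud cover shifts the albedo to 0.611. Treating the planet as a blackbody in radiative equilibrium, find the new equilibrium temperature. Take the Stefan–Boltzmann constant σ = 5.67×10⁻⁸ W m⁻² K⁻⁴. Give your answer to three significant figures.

171 K

New equilibrium: T₂ = [(1−0.611)·504.0/(4σ)]^(1/4) = 171.5 K.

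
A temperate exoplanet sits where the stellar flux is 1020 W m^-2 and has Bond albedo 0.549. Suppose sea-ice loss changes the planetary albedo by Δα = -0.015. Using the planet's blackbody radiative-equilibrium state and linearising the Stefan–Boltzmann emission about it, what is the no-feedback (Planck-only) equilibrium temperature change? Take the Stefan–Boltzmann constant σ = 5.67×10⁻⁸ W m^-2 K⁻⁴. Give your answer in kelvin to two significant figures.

Unperturbed T_e = [1020·(1−0.549)/(4σ)]^¼ = 212.2 K.
TOA radiative forcing: ΔF = −S·Δα/4 = −1020·(-0.015)/4 = 3.825 W m^-2.
The Planck feedback parameter is 4σT_e³ = 2.168 W m^-2/K.
ΔT₀ = ΔF/λ_P = 3.825/2.168 = 1.76 K.

1.8 kelvin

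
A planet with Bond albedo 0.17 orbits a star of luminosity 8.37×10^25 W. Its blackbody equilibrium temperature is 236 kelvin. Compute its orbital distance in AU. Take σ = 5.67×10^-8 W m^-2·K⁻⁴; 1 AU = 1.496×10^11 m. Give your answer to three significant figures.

The flux needed for this T is 4σT⁴/(1−0.17) = 847.6 W m^-2.
S = L/(4πd²) → d = √(L/4πS) = √(8.37×10^25/(4π·847.6)) = 8.864×10^10 m = 0.5925 AU.

0.593 AU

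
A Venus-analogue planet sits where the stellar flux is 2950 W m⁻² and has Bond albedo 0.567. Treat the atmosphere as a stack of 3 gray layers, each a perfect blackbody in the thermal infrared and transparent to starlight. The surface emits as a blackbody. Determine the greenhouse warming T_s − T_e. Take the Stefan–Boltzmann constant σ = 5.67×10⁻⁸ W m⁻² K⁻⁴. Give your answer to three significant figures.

113 K

Top-of-atmosphere balance: σT_e⁴ = S(1−α)/4 = 319.3 W m⁻² → T_e = 273.9 K.
Surface: T_s = (4)^¼·T_e = 387.4 K.
Warming: T_s − T_e = 113.5 K.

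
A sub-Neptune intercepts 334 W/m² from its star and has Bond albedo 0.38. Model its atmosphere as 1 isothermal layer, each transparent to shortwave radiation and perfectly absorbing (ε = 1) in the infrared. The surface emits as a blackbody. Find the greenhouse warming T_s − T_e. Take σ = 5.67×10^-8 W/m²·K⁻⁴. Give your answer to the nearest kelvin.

OLR = S(1−α)/4 = 51.77 W/m²; the top layer radiates at T_e = 173.8 K.
T_s = (N+1)^(1/4)·T_e = 206.7 K.
So the greenhouse effect raises the surface by 206.7 − 173.8 = 32.89 K.

33 K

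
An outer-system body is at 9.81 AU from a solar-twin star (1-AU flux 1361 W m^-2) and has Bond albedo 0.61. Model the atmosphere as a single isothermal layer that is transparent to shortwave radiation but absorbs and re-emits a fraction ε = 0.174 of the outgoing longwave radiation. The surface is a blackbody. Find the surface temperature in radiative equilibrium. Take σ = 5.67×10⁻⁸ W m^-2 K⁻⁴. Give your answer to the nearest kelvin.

Irradiance scales as 1/d², so S = 1361 W m^-2 × (1/9.81)² = 14.14 W m^-2.
Effective emission temperature (TOA balance): σT_e⁴ = S(1−α)/4 = 1.379 W m^-2 → T_e = 70.22 K.
The surface balance (absorbed SW + ε·downward IR = σT_s⁴) with T_a⁴ = T_s⁴/2 reduces to T_s = T_e·[2/(2−ε)]^¼ = 71.84 K.

72 K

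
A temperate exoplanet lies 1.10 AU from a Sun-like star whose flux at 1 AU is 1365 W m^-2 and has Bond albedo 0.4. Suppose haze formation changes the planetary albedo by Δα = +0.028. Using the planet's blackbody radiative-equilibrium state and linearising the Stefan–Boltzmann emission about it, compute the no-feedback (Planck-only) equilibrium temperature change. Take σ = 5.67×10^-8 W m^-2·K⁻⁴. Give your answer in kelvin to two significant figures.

-2.7 K

Irradiance scales as 1/d², so S = 1365 W m^-2 × (1/1.10)² = 1128 W m^-2.
The baseline emission temperature is T_e = 233.7 K.
ΔF = −(S/4)Δα = −(1128/4)×(+0.028) = -7.897 W m^-2.
The Planck feedback parameter is 4σT_e³ = 2.896 W m^-2/K.
Hence the no-feedback warming is ΔF/(4σT_e³) = -2.73 K.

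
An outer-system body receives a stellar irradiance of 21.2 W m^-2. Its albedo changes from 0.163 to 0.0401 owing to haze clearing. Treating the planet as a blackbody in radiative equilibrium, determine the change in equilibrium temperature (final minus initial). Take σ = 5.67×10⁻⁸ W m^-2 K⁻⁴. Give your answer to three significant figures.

Initial: T₁ = [S(1−0.163)/(4σ)]^(1/4) = 94.05 K.
With α = 0.0401, T₂ = 97.33 K.
ΔT = T₂ − T₁ = 3.277 K.

3.28 kelvin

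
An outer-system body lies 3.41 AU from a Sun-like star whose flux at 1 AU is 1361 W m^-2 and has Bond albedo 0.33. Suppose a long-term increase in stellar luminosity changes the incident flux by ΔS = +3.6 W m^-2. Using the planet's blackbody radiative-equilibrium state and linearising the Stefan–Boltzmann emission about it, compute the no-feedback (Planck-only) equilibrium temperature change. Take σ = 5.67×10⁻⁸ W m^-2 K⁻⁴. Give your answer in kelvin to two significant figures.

Irradiance scales as 1/d², so S = 1361 W m^-2 × (1/3.41)² = 117.0 W m^-2.
Unperturbed T_e = [117.0·(1−0.33)/(4σ)]^¼ = 136.4 K.
ΔF = Δ[S(1−α)]/4 = (1−0.33)·+3.6/4 = 0.6030 W m^-2.
The Planck feedback parameter is 4σT_e³ = 0.5751 W m^-2/K.
Hence the no-feedback warming is ΔF/(4σT_e³) = 1.05 K.

1.0 K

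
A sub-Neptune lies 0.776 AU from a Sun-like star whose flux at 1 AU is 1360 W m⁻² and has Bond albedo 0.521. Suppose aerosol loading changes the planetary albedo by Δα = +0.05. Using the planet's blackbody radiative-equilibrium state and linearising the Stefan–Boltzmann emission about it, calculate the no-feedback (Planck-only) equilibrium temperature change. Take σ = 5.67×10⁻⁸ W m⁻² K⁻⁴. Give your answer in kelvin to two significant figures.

-6.9 kelvin

Flux at the orbit: S = 1360/(0.776)² = 2258 W m⁻².
Reference equilibrium: T_e = [S(1−α)/(4σ)]^(1/4) = 262.8 K.
ΔF = −(S/4)Δα = −(2258/4)×(+0.05) = -28.23 W m⁻².
Linearising σT⁴ gives d(σT⁴)/dT = 4σT_e³ = 4.116 W m⁻² per K.
Hence the no-feedback warming is ΔF/(4σT_e³) = -6.86 K.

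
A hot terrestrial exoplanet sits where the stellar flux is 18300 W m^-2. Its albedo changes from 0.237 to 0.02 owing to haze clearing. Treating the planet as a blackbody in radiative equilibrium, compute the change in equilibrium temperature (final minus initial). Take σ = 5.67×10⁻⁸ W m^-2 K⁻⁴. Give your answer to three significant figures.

Initial: T₁ = [S(1−0.237)/(4σ)]^(1/4) = 498.1 K.
After:  T₂ = [18300·0.98/(4σ)]^(1/4) = 530.3 K.
ΔT = T₂ − T₁ = 32.16 K.

32.2 K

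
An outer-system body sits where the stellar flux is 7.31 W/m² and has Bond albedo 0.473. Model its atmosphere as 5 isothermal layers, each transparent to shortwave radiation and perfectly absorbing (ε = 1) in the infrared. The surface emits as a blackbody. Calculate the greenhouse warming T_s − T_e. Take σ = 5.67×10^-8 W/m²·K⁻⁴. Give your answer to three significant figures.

36.3 K

OLR = S(1−α)/4 = 0.9631 W/m²; the top layer radiates at T_e = 64.20 K.
T_s = (N+1)^(1/4)·T_e = 100.5 K.
Warming: T_s − T_e = 36.28 K.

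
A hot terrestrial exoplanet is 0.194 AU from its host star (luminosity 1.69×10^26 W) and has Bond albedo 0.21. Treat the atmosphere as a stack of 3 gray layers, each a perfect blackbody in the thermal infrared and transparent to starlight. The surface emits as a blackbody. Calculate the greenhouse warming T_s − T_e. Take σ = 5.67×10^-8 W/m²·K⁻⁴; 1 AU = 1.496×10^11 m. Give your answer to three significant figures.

201 K

d = 0.194 × 1.496×10^11 m = 2.902×10^10 m.
Spreading L over a sphere of radius d: S = 1.69×10^26/(4π·2.90×10^10²) = 15970 W/m².
OLR = S(1−α)/4 = 3153 W/m²; the top layer radiates at T_e = 485.6 K.
Surface: T_s = (4)^¼·T_e = 686.8 K.
Warming: T_s − T_e = 201.2 K.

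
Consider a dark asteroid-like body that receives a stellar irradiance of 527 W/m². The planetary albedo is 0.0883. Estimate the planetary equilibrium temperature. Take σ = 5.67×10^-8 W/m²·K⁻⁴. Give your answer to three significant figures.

Averaging over the sphere, the absorbed flux is S(1−α)/4 = 120.1 W/m².
In equilibrium σT⁴ equals this, so T = 214.5 K.

215 K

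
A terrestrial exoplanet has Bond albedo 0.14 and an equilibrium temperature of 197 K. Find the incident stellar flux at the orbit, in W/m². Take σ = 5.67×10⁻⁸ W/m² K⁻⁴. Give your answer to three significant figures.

From S(1−α)/4 = σT⁴: S = 4σT⁴/(1−α).
The emitted flux is σT⁴ = 85.40 W/m².
S = 4·85.40/0.86 = 397.2 W/m².

397 W/m²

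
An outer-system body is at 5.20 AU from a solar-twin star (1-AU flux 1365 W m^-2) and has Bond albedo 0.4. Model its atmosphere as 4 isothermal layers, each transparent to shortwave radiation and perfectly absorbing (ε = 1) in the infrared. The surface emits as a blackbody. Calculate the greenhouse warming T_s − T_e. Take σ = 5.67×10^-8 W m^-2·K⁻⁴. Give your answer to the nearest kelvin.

53 K

By the inverse-square law, S = 1365/5.20² = 50.48 W m^-2.
Top-of-atmosphere balance: σT_e⁴ = S(1−α)/4 = 7.572 W m^-2 → T_e = 107.5 K.
Surface: T_s = (5)^¼·T_e = 160.8 K.
Warming: T_s − T_e = 53.25 K.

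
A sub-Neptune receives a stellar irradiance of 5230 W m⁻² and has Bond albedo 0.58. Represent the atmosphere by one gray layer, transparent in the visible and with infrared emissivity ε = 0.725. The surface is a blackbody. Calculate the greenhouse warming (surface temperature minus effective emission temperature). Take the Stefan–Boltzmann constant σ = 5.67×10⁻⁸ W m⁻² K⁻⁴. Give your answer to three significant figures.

Effective emission temperature (TOA balance): σT_e⁴ = S(1−α)/4 = 549.2 W m⁻² → T_e = 313.7 K.
For a single slab of emissivity ε, T_s⁴ = 2T_e⁴/(2−ε); thus T_s = 313.7·(1.569)^(1/4) = 351.1 K.
T_s − T_e = 351.1 − 313.7 = 37.37 K.

37.4 kelvin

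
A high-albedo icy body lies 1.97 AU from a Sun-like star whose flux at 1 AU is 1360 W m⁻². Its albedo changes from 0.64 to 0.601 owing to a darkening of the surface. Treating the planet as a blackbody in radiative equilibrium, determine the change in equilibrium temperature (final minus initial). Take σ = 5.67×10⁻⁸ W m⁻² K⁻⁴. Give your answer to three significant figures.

4.00 K

Flux at the orbit: S = 1360/(1.97)² = 350.4 W m⁻².
Initial: T₁ = [S(1−0.64)/(4σ)]^(1/4) = 153.6 K.
With α = 0.601, T₂ = 157.6 K.
ΔT = T₂ − T₁ = 4.000 K.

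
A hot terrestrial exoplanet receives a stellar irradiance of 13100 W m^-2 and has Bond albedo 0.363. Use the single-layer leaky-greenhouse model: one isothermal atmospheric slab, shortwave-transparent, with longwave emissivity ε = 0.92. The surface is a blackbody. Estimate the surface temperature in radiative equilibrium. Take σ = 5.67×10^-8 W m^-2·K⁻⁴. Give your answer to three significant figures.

511 K

Effective emission temperature (TOA balance): σT_e⁴ = S(1−α)/4 = 2086 W m^-2 → T_e = 438.0 K.
For a single slab of emissivity ε, T_s⁴ = 2T_e⁴/(2−ε); thus T_s = 438.0·(1.852)^(1/4) = 510.9 K.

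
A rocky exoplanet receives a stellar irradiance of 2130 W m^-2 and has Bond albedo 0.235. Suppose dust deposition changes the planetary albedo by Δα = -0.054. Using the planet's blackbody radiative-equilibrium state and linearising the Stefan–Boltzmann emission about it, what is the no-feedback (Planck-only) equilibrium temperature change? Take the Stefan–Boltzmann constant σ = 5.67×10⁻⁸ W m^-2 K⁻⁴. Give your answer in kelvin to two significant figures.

5.1 kelvin

The baseline emission temperature is T_e = 291.1 K.
The change in absorbed flux is Δ[S(1−α)/4] = −SΔα/4 = 28.75 W m^-2.
Planck response: λ_P = 4σT_e³ = 4·5.67×10⁻⁸·(291.1)³ = 5.597 W m^-2/K.
So ΔT₀ = 28.75/5.597 = 5.14 K.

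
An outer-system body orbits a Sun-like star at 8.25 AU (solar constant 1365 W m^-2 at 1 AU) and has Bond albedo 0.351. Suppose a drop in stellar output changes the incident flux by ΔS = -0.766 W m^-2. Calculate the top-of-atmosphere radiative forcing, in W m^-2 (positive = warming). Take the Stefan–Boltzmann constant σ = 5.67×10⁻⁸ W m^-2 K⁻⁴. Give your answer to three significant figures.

By the inverse-square law, S = 1365/8.25² = 20.06 W m^-2.
ΔF = Δ[S(1−α)]/4 = (1−0.351)·-0.766/4 = -0.1243 W m^-2.

-0.124 W m^-2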